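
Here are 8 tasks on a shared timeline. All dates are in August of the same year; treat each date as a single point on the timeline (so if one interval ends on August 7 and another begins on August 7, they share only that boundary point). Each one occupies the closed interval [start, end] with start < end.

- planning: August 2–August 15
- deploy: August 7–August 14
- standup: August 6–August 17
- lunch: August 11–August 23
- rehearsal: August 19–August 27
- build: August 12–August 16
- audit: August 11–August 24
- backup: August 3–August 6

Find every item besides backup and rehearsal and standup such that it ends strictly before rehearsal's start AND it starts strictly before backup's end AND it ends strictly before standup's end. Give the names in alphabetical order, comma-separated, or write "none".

Conditions: its end is strictly before rehearsal's start (X.end < August 19) AND its start is strictly before backup's end (X.start < August 6) AND its end is strictly before standup's end (X.end < August 17).
audit: end August 24 < August 19? ✗; start August 11 < August 6? ✗; end August 24 < August 17? ✗ → no.
build: end August 16 < August 19? ✓; start August 12 < August 6? ✗; end August 16 < August 17? ✓ → no.
deploy: end August 14 < August 19? ✓; start August 7 < August 6? ✗; end August 14 < August 17? ✓ → no.
lunch: end August 23 < August 19? ✗; start August 11 < August 6? ✗; end August 23 < August 17? ✗ → no.
planning: end August 15 < August 19? ✓; start August 2 < August 6? ✓; end August 15 < August 17? ✓ → yes.
Result: planning.

planning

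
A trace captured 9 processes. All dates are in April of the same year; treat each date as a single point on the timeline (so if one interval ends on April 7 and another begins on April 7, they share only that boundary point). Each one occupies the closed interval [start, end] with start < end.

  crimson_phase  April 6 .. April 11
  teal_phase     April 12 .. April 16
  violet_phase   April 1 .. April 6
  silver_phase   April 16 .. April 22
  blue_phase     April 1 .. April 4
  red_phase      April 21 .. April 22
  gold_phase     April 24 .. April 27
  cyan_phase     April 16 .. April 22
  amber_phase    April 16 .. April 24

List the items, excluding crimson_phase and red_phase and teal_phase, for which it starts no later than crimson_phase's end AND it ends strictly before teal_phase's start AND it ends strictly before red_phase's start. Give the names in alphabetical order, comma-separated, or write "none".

blue_phase, violet_phase

Conditions: its start is no later than crimson_phase's end (X.start <= April 11) AND its end is strictly before teal_phase's start (X.end < April 12) AND its end is strictly before red_phase's start (X.end < April 21).
amber_phase: start April 16 <= April 11? ✗; end April 24 < April 12? ✗; end April 24 < April 21? ✗ → no.
blue_phase: start April 1 <= April 11? ✓; end April 4 < April 12? ✓; end April 4 < April 21? ✓ → yes.
cyan_phase: start April 16 <= April 11? ✗; end April 22 < April 12? ✗; end April 22 < April 21? ✗ → no.
gold_phase: start April 24 <= April 11? ✗; end April 27 < April 12? ✗; end April 27 < April 21? ✗ → no.
silver_phase: start April 16 <= April 11? ✗; end April 22 < April 12? ✗; end April 22 < April 21? ✗ → no.
violet_phase: start April 1 <= April 11? ✓; end April 6 < April 12? ✓; end April 6 < April 21? ✓ → yes.
Result: blue_phase, violet_phase.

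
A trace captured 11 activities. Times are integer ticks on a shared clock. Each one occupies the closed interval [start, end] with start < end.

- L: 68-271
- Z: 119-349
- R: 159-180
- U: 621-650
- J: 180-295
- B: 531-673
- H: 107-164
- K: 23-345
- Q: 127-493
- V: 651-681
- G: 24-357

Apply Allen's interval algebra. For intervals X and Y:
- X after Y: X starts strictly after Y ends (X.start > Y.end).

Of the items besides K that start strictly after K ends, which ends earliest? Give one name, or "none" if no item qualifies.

Target K = [23, 345].
B [531, 673] → after → candidate.
G [24, 357] → overlapped-by → excluded.
H [107, 164] → during → excluded.
J [180, 295] → during → excluded.
L [68, 271] → during → excluded.
Q [127, 493] → overlapped-by → excluded.
R [159, 180] → during → excluded.
U [621, 650] → after → candidate.
V [651, 681] → after → candidate.
Z [119, 349] → overlapped-by → excluded.
Among candidates, earliest end is 650 → U.

U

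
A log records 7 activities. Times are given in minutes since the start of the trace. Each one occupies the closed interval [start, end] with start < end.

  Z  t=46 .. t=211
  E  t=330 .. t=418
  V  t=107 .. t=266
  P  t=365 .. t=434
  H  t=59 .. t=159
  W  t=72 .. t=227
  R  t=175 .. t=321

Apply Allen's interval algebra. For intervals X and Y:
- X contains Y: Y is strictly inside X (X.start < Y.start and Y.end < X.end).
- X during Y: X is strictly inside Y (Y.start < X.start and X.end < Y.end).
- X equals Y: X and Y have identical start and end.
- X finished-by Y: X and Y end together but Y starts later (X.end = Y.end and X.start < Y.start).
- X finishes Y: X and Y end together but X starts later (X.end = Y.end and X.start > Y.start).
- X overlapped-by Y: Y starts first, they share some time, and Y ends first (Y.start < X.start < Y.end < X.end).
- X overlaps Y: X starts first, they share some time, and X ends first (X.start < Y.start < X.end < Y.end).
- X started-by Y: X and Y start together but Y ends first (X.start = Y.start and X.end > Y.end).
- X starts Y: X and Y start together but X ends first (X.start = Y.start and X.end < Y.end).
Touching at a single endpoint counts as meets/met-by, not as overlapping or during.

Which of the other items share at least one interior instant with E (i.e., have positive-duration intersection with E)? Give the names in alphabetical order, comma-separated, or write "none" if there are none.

P

Target E = [t=330, t=418].
H [t=59, t=159] → before → no.
P [t=365, t=434] → overlapped-by → yes.
R [t=175, t=321] → before → no.
V [t=107, t=266] → before → no.
W [t=72, t=227] → before → no.
Z [t=46, t=211] → before → no.
Result: P.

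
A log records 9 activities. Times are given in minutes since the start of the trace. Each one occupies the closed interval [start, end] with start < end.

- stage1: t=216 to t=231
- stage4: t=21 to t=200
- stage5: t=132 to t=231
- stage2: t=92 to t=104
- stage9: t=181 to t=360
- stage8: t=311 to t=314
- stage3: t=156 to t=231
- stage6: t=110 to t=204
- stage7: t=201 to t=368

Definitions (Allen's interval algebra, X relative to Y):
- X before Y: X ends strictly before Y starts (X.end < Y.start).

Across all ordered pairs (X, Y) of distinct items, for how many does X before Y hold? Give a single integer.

15

Checking all 72 ordered pairs for relation 'before'; matching pairs in alphabetical order:
(stage1, stage8): stage1 before stage8 ✓
(stage2, stage1): stage2 before stage1 ✓
(stage2, stage3): stage2 before stage3 ✓
(stage2, stage5): stage2 before stage5 ✓
(stage2, stage6): stage2 before stage6 ✓
(stage2, stage7): stage2 before stage7 ✓
(stage2, stage8): stage2 before stage8 ✓
(stage2, stage9): stage2 before stage9 ✓
(stage3, stage8): stage3 before stage8 ✓
(stage4, stage1): stage4 before stage1 ✓
(stage4, stage7): stage4 before stage7 ✓
(stage4, stage8): stage4 before stage8 ✓
(stage5, stage8): stage5 before stage8 ✓
(stage6, stage1): stage6 before stage1 ✓
(stage6, stage8): stage6 before stage8 ✓
Count: 15.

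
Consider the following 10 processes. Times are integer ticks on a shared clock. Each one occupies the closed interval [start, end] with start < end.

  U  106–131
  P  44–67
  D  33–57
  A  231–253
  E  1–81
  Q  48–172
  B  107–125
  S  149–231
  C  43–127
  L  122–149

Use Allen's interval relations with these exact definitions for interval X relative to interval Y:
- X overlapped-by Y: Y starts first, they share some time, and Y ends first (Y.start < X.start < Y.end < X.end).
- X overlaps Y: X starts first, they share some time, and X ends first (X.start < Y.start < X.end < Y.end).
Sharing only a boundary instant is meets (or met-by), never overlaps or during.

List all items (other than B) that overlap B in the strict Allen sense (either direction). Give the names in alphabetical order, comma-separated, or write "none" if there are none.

Target B = [107, 125].
A [231, 253] → after → no.
C [43, 127] → contains → no.
D [33, 57] → before → no.
E [1, 81] → before → no.
L [122, 149] → overlapped-by → yes.
P [44, 67] → before → no.
Q [48, 172] → contains → no.
S [149, 231] → after → no.
U [106, 131] → contains → no.
Result: L.

L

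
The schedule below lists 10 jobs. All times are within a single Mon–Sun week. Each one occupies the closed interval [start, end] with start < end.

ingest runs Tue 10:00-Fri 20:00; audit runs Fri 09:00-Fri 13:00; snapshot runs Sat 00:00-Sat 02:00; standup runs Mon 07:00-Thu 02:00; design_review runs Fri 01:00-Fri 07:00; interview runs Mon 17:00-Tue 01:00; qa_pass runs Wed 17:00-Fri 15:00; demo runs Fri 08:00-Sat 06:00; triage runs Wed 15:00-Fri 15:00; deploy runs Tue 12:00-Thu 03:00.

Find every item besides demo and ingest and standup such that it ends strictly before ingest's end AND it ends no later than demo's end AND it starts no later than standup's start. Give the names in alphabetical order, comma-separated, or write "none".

none

Conditions: its end is strictly before ingest's end (X.end < Fri 20:00) AND its end is no later than demo's end (X.end <= Sat 06:00) AND its start is no later than standup's start (X.start <= Mon 07:00).
audit: end Fri 13:00 < Fri 20:00? ✓; end Fri 13:00 <= Sat 06:00? ✓; start Fri 09:00 <= Mon 07:00? ✗ → no.
deploy: end Thu 03:00 < Fri 20:00? ✓; end Thu 03:00 <= Sat 06:00? ✓; start Tue 12:00 <= Mon 07:00? ✗ → no.
design_review: end Fri 07:00 < Fri 20:00? ✓; end Fri 07:00 <= Sat 06:00? ✓; start Fri 01:00 <= Mon 07:00? ✗ → no.
interview: end Tue 01:00 < Fri 20:00? ✓; end Tue 01:00 <= Sat 06:00? ✓; start Mon 17:00 <= Mon 07:00? ✗ → no.
qa_pass: end Fri 15:00 < Fri 20:00? ✓; end Fri 15:00 <= Sat 06:00? ✓; start Wed 17:00 <= Mon 07:00? ✗ → no.
snapshot: end Sat 02:00 < Fri 20:00? ✗; end Sat 02:00 <= Sat 06:00? ✓; start Sat 00:00 <= Mon 07:00? ✗ → no.
triage: end Fri 15:00 < Fri 20:00? ✓; end Fri 15:00 <= Sat 06:00? ✓; start Wed 15:00 <= Mon 07:00? ✗ → no.
Result: none.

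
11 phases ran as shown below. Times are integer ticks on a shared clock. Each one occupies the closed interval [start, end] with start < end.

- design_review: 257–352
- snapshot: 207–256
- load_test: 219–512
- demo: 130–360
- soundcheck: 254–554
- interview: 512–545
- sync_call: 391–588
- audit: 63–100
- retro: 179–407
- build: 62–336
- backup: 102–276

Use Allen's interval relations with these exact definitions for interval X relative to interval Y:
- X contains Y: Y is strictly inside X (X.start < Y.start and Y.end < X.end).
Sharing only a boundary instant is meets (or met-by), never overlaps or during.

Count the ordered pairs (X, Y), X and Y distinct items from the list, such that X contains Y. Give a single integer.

Checking all 110 ordered pairs for relation 'contains'; matching pairs in alphabetical order:
(backup, snapshot): backup contains snapshot ✓
(build, audit): build contains audit ✓
(build, backup): build contains backup ✓
(build, snapshot): build contains snapshot ✓
(demo, design_review): demo contains design_review ✓
(demo, snapshot): demo contains snapshot ✓
(load_test, design_review): load_test contains design_review ✓
(retro, design_review): retro contains design_review ✓
(retro, snapshot): retro contains snapshot ✓
(soundcheck, design_review): soundcheck contains design_review ✓
(soundcheck, interview): soundcheck contains interview ✓
(sync_call, interview): sync_call contains interview ✓
Count: 12.

12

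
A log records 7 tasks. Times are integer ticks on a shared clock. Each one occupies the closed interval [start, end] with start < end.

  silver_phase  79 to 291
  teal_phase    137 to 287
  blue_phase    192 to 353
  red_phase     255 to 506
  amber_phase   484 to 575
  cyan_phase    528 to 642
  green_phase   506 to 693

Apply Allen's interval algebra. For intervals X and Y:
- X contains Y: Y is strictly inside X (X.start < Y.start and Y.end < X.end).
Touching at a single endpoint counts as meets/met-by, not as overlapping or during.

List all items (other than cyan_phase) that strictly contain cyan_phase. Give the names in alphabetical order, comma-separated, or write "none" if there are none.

Target cyan_phase = [528, 642].
amber_phase [484, 575] → overlaps → no.
blue_phase [192, 353] → before → no.
green_phase [506, 693] → contains → yes.
red_phase [255, 506] → before → no.
silver_phase [79, 291] → before → no.
teal_phase [137, 287] → before → no.
Result: green_phase.

green_phase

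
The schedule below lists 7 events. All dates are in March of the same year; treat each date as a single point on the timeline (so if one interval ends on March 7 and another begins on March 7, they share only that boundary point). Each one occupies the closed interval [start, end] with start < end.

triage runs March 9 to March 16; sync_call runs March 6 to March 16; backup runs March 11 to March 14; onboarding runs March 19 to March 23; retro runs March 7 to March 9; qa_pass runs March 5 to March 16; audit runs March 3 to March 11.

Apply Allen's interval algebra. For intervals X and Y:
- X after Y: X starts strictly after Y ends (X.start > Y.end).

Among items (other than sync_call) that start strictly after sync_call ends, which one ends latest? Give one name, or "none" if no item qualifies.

onboarding

Target sync_call = [March 6, March 16].
audit [March 3, March 11] → overlaps → excluded.
backup [March 11, March 14] → during → excluded.
onboarding [March 19, March 23] → after → candidate.
qa_pass [March 5, March 16] → finished-by → excluded.
retro [March 7, March 9] → during → excluded.
triage [March 9, March 16] → finishes → excluded.
Among candidates, latest end is March 23 → onboarding.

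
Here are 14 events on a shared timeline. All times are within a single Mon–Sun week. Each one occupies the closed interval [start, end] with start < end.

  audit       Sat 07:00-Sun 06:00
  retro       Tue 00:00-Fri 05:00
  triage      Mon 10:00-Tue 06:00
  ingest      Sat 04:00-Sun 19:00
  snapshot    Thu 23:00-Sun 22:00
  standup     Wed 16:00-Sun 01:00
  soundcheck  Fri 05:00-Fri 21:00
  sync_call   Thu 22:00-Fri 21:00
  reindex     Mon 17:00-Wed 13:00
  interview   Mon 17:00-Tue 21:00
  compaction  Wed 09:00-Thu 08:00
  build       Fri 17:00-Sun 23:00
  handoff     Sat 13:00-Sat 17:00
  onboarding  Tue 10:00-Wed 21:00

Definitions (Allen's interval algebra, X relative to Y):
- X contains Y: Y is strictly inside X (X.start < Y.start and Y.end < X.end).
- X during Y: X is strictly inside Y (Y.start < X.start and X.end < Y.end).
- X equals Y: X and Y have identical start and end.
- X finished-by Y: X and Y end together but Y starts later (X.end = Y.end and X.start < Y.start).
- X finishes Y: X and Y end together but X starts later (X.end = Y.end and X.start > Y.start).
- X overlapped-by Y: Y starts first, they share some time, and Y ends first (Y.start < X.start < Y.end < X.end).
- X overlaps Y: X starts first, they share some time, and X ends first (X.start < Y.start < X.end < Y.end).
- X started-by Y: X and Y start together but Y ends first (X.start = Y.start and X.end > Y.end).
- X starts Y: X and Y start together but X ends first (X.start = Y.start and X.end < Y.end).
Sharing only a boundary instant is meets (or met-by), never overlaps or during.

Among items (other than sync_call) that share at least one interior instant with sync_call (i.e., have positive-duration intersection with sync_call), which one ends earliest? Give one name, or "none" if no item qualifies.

retro

Target sync_call = [Thu 22:00, Fri 21:00].
audit [Sat 07:00, Sun 06:00] → after → excluded.
build [Fri 17:00, Sun 23:00] → overlapped-by → candidate.
compaction [Wed 09:00, Thu 08:00] → before → excluded.
handoff [Sat 13:00, Sat 17:00] → after → excluded.
ingest [Sat 04:00, Sun 19:00] → after → excluded.
interview [Mon 17:00, Tue 21:00] → before → excluded.
onboarding [Tue 10:00, Wed 21:00] → before → excluded.
reindex [Mon 17:00, Wed 13:00] → before → excluded.
retro [Tue 00:00, Fri 05:00] → overlaps → candidate.
snapshot [Thu 23:00, Sun 22:00] → overlapped-by → candidate.
soundcheck [Fri 05:00, Fri 21:00] → finishes → candidate.
standup [Wed 16:00, Sun 01:00] → contains → candidate.
triage [Mon 10:00, Tue 06:00] → before → excluded.
Among candidates, earliest end is Fri 05:00 → retro.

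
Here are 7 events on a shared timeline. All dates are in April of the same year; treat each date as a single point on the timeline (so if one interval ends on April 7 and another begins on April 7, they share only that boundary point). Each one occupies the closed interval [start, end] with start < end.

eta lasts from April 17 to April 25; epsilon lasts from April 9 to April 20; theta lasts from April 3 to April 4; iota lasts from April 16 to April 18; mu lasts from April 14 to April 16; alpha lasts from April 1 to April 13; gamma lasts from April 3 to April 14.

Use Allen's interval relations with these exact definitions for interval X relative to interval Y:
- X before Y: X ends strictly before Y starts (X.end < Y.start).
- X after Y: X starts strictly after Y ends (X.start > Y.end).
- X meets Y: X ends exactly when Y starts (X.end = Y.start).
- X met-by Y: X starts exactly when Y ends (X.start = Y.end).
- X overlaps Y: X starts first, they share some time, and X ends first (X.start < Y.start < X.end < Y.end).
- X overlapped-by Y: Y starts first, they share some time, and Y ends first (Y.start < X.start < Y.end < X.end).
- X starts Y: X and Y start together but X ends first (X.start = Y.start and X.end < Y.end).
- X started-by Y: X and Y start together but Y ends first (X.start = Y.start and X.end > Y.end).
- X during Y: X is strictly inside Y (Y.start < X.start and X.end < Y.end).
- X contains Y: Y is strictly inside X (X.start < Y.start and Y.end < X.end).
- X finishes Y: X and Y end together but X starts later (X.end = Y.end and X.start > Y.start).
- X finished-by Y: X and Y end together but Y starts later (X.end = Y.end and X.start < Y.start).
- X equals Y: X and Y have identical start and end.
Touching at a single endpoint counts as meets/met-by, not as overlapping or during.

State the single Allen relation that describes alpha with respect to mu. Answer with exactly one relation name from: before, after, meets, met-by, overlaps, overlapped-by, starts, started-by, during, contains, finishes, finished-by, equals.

alpha = [April 1, April 13]; mu = [April 14, April 16].
Compare endpoints: alpha.start < mu.start, alpha.start < mu.end, alpha.end < mu.start, alpha.end < mu.end.
That pattern is 'before'.

before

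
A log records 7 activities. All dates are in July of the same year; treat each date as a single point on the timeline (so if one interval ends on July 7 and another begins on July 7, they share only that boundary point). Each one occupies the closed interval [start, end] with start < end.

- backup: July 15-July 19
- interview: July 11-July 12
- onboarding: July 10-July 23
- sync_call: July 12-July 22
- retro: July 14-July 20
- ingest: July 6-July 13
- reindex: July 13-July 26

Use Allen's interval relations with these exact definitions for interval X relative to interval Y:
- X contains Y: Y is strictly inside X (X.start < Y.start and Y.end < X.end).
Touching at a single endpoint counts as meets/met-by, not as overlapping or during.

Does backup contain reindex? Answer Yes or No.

No

backup = [July 15, July 19], reindex = [July 13, July 26].
Actual relation of backup to reindex: during.
Asked whether 'contains' holds → No.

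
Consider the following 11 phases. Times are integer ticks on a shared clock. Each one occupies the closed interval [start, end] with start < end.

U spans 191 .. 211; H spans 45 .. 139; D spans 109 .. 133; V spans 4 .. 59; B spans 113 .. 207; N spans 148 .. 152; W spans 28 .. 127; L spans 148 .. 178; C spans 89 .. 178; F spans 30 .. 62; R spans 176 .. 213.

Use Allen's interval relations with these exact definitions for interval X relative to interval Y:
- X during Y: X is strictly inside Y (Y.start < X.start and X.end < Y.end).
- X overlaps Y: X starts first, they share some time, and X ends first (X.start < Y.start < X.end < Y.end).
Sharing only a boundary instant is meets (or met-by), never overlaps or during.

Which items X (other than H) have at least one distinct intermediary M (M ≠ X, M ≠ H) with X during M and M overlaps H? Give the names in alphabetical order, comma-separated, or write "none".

F

Target H = [45, 139].
Intermediaries M with M overlaps H: F, V, W.
Via F — items with X during F: none.
Via V — items with X during V: none.
Via W — items with X during W: F.
Union: F.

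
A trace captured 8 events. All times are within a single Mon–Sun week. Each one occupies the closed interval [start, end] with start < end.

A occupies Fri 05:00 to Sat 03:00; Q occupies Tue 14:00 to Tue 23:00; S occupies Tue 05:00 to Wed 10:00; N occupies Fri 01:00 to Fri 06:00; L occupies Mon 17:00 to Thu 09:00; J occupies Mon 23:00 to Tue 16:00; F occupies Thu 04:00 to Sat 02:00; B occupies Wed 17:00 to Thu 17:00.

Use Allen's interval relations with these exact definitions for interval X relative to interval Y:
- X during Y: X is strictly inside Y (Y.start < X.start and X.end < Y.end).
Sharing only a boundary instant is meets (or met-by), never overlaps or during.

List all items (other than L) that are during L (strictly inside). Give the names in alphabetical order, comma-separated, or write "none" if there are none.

J, Q, S

Target L = [Mon 17:00, Thu 09:00].
A [Fri 05:00, Sat 03:00] → after → no.
B [Wed 17:00, Thu 17:00] → overlapped-by → no.
F [Thu 04:00, Sat 02:00] → overlapped-by → no.
J [Mon 23:00, Tue 16:00] → during → yes.
N [Fri 01:00, Fri 06:00] → after → no.
Q [Tue 14:00, Tue 23:00] → during → yes.
S [Tue 05:00, Wed 10:00] → during → yes.
Result: J, Q, S.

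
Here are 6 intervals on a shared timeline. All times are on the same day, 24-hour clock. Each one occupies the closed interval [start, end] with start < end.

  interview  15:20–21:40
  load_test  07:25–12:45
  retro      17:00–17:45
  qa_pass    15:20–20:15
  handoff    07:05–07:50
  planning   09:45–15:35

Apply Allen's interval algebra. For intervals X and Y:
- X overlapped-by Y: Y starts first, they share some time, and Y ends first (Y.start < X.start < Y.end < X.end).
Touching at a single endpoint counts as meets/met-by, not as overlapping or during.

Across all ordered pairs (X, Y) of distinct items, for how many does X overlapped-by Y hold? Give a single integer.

Checking all 30 ordered pairs for relation 'overlapped-by'; matching pairs in alphabetical order:
(interview, planning): interview overlapped-by planning ✓
(load_test, handoff): load_test overlapped-by handoff ✓
(planning, load_test): planning overlapped-by load_test ✓
(qa_pass, planning): qa_pass overlapped-by planning ✓
Count: 4.

4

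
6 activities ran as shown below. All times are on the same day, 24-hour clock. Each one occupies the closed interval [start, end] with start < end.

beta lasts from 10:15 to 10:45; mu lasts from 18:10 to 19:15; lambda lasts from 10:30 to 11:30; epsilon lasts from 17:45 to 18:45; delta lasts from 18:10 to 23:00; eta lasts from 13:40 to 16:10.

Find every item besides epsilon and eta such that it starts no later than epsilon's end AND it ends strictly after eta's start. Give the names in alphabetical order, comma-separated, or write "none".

Conditions: its start is no later than epsilon's end (X.start <= 18:45) AND its end is strictly after eta's start (X.end > 13:40).
beta: start 10:15 <= 18:45? ✓; end 10:45 > 13:40? ✗ → no.
delta: start 18:10 <= 18:45? ✓; end 23:00 > 13:40? ✓ → yes.
lambda: start 10:30 <= 18:45? ✓; end 11:30 > 13:40? ✗ → no.
mu: start 18:10 <= 18:45? ✓; end 19:15 > 13:40? ✓ → yes.
Result: delta, mu.

delta, mu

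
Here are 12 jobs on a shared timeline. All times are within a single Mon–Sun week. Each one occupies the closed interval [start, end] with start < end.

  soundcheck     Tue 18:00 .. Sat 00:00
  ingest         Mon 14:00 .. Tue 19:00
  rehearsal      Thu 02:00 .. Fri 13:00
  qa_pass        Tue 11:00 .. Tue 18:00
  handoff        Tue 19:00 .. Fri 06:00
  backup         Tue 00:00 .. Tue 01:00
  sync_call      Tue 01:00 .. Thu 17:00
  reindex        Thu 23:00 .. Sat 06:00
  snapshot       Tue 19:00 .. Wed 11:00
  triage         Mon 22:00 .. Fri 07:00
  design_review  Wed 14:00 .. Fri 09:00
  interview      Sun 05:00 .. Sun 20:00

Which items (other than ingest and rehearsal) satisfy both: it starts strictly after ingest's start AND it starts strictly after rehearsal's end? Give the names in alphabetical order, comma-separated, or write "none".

interview

Conditions: its start is strictly after ingest's start (X.start > Mon 14:00) AND its start is strictly after rehearsal's end (X.start > Fri 13:00).
backup: start Tue 00:00 > Mon 14:00? ✓; start Tue 00:00 > Fri 13:00? ✗ → no.
design_review: start Wed 14:00 > Mon 14:00? ✓; start Wed 14:00 > Fri 13:00? ✗ → no.
handoff: start Tue 19:00 > Mon 14:00? ✓; start Tue 19:00 > Fri 13:00? ✗ → no.
interview: start Sun 05:00 > Mon 14:00? ✓; start Sun 05:00 > Fri 13:00? ✓ → yes.
qa_pass: start Tue 11:00 > Mon 14:00? ✓; start Tue 11:00 > Fri 13:00? ✗ → no.
reindex: start Thu 23:00 > Mon 14:00? ✓; start Thu 23:00 > Fri 13:00? ✗ → no.
snapshot: start Tue 19:00 > Mon 14:00? ✓; start Tue 19:00 > Fri 13:00? ✗ → no.
soundcheck: start Tue 18:00 > Mon 14:00? ✓; start Tue 18:00 > Fri 13:00? ✗ → no.
sync_call: start Tue 01:00 > Mon 14:00? ✓; start Tue 01:00 > Fri 13:00? ✗ → no.
triage: start Mon 22:00 > Mon 14:00? ✓; start Mon 22:00 > Fri 13:00? ✗ → no.
Result: interview.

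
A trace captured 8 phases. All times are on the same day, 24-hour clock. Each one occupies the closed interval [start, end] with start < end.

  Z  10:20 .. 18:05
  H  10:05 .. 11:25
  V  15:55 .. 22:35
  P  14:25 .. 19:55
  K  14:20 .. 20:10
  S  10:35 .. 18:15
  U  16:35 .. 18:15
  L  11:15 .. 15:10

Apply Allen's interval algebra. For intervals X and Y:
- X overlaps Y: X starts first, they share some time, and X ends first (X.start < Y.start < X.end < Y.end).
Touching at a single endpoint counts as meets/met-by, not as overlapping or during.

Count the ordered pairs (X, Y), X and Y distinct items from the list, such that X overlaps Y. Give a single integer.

15

Checking all 56 ordered pairs for relation 'overlaps'; matching pairs in alphabetical order:
(H, L): H overlaps L ✓
(H, S): H overlaps S ✓
(H, Z): H overlaps Z ✓
(K, V): K overlaps V ✓
(L, K): L overlaps K ✓
(L, P): L overlaps P ✓
(P, V): P overlaps V ✓
(S, K): S overlaps K ✓
(S, P): S overlaps P ✓
(S, V): S overlaps V ✓
(Z, K): Z overlaps K ✓
(Z, P): Z overlaps P ✓
(Z, S): Z overlaps S ✓
(Z, U): Z overlaps U ✓
(Z, V): Z overlaps V ✓
Count: 15.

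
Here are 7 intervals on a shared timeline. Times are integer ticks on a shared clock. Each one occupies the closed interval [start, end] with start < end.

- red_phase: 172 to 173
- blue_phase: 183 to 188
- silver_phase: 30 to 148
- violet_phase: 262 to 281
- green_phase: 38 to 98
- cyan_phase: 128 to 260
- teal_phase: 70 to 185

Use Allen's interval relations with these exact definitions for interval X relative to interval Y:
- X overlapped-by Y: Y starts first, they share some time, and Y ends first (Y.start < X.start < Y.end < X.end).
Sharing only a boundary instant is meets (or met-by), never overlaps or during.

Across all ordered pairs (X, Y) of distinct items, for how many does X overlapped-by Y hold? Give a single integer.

Checking all 42 ordered pairs for relation 'overlapped-by'; matching pairs in alphabetical order:
(blue_phase, teal_phase): blue_phase overlapped-by teal_phase ✓
(cyan_phase, silver_phase): cyan_phase overlapped-by silver_phase ✓
(cyan_phase, teal_phase): cyan_phase overlapped-by teal_phase ✓
(teal_phase, green_phase): teal_phase overlapped-by green_phase ✓
(teal_phase, silver_phase): teal_phase overlapped-by silver_phase ✓
Count: 5.

5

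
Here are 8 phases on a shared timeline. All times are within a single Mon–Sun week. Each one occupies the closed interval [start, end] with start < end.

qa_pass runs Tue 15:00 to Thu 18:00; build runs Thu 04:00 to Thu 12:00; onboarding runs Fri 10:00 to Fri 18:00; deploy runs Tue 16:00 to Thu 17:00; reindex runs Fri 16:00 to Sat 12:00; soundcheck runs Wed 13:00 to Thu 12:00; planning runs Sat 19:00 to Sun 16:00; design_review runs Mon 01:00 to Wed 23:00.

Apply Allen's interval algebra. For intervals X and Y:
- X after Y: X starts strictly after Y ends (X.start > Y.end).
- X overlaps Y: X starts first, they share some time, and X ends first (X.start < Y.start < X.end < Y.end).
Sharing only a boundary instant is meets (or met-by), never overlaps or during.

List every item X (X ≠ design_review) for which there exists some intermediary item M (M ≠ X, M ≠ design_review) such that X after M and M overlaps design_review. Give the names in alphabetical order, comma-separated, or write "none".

Target design_review = [Mon 01:00, Wed 23:00].
Intermediaries M with M overlaps design_review: none.
Union: none.

none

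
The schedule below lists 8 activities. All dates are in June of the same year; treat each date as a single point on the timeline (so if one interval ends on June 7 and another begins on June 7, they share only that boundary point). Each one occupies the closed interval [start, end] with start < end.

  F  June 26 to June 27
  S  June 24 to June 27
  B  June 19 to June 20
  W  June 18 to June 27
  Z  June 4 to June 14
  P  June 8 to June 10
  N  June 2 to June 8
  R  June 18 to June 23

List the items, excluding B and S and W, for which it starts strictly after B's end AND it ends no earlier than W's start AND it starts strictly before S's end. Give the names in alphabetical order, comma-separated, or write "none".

Conditions: its start is strictly after B's end (X.start > June 20) AND its end is no earlier than W's start (X.end >= June 18) AND its start is strictly before S's end (X.start < June 27).
F: start June 26 > June 20? ✓; end June 27 >= June 18? ✓; start June 26 < June 27? ✓ → yes.
N: start June 2 > June 20? ✗; end June 8 >= June 18? ✗; start June 2 < June 27? ✓ → no.
P: start June 8 > June 20? ✗; end June 10 >= June 18? ✗; start June 8 < June 27? ✓ → no.
R: start June 18 > June 20? ✗; end June 23 >= June 18? ✓; start June 18 < June 27? ✓ → no.
Z: start June 4 > June 20? ✗; end June 14 >= June 18? ✗; start June 4 < June 27? ✓ → no.
Result: F.

F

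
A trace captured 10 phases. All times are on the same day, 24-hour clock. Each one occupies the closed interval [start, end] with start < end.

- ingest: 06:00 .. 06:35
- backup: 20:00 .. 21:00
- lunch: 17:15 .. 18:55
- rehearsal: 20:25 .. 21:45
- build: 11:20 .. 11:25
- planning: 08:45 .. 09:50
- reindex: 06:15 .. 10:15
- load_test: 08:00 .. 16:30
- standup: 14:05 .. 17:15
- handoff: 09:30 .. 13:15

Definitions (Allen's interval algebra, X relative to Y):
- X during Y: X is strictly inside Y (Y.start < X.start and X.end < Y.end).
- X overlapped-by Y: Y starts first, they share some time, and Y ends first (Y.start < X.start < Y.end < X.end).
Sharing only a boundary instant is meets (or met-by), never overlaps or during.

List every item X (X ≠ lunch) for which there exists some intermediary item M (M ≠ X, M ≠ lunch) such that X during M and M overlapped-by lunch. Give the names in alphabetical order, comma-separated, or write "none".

none

Target lunch = [17:15, 18:55].
Intermediaries M with M overlapped-by lunch: none.
Union: none.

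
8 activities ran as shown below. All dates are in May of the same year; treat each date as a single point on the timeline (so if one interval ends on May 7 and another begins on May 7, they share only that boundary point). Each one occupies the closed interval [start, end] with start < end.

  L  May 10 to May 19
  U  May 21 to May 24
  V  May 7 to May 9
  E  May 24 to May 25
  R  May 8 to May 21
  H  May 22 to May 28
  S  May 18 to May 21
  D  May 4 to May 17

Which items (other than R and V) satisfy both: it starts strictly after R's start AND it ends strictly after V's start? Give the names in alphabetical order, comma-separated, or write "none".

E, H, L, S, U

Conditions: its start is strictly after R's start (X.start > May 8) AND its end is strictly after V's start (X.end > May 7).
D: start May 4 > May 8? ✗; end May 17 > May 7? ✓ → no.
E: start May 24 > May 8? ✓; end May 25 > May 7? ✓ → yes.
H: start May 22 > May 8? ✓; end May 28 > May 7? ✓ → yes.
L: start May 10 > May 8? ✓; end May 19 > May 7? ✓ → yes.
S: start May 18 > May 8? ✓; end May 21 > May 7? ✓ → yes.
U: start May 21 > May 8? ✓; end May 24 > May 7? ✓ → yes.
Result: E, H, L, S, U.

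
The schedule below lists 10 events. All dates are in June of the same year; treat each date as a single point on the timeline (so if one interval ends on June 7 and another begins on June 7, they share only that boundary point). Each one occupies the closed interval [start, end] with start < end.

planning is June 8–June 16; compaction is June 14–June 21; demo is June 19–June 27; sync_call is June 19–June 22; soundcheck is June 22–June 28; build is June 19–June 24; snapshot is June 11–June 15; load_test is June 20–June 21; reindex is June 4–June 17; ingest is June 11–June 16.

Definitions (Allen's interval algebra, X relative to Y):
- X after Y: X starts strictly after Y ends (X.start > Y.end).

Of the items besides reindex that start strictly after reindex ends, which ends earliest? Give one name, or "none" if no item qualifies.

Target reindex = [June 4, June 17].
build [June 19, June 24] → after → candidate.
compaction [June 14, June 21] → overlapped-by → excluded.
demo [June 19, June 27] → after → candidate.
ingest [June 11, June 16] → during → excluded.
load_test [June 20, June 21] → after → candidate.
planning [June 8, June 16] → during → excluded.
snapshot [June 11, June 15] → during → excluded.
soundcheck [June 22, June 28] → after → candidate.
sync_call [June 19, June 22] → after → candidate.
Among candidates, earliest end is June 21 → load_test.

load_test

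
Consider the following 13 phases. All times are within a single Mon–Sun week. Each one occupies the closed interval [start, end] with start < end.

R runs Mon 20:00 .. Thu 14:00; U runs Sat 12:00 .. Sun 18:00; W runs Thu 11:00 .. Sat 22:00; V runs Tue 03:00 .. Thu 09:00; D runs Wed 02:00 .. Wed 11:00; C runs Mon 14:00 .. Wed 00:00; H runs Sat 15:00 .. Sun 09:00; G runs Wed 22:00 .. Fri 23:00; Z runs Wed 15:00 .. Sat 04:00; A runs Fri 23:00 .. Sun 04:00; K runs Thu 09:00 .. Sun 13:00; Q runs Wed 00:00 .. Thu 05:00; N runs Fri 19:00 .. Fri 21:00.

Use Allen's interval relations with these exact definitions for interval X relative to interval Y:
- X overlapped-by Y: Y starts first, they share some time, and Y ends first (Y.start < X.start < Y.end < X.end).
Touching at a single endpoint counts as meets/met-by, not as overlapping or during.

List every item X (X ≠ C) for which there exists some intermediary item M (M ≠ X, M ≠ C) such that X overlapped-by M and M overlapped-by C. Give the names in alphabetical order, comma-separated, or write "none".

Target C = [Mon 14:00, Wed 00:00].
Intermediaries M with M overlapped-by C: R, V.
Via R — items with X overlapped-by R: G, K, W, Z.
Via V — items with X overlapped-by V: G, Z.
Union: G, K, W, Z.

G, K, W, Z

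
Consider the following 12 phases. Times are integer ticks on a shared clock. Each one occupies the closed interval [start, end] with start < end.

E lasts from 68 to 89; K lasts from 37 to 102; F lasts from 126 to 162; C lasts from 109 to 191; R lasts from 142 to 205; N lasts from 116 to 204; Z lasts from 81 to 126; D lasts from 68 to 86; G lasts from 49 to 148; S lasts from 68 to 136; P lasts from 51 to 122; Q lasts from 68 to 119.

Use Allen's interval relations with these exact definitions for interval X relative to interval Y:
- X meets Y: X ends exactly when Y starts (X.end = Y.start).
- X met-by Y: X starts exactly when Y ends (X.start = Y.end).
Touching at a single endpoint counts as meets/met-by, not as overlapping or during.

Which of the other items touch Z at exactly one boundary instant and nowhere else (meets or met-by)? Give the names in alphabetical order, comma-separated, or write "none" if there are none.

F

Target Z = [81, 126].
C [109, 191] → overlapped-by → no.
D [68, 86] → overlaps → no.
E [68, 89] → overlaps → no.
F [126, 162] → met-by → yes.
G [49, 148] → contains → no.
K [37, 102] → overlaps → no.
N [116, 204] → overlapped-by → no.
P [51, 122] → overlaps → no.
Q [68, 119] → overlaps → no.
R [142, 205] → after → no.
S [68, 136] → contains → no.
Result: F.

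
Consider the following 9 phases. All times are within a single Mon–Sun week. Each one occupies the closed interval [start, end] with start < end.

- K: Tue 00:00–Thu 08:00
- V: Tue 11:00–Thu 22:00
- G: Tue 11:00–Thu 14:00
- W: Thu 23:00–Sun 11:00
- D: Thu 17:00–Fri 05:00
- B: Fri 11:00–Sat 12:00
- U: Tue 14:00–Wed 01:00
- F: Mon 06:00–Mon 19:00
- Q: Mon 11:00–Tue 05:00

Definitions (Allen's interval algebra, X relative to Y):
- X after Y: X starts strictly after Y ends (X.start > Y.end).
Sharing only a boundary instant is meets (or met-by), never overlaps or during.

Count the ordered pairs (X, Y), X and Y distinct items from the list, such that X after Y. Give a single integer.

25

Checking all 72 ordered pairs for relation 'after'; matching pairs in alphabetical order:
(B, D): B after D ✓
(B, F): B after F ✓
(B, G): B after G ✓
(B, K): B after K ✓
(B, Q): B after Q ✓
(B, U): B after U ✓
(B, V): B after V ✓
(D, F): D after F ✓
(D, G): D after G ✓
(D, K): D after K ✓
(D, Q): D after Q ✓
(D, U): D after U ✓
(G, F): G after F ✓
(G, Q): G after Q ✓
(K, F): K after F ✓
(U, F): U after F ✓
(U, Q): U after Q ✓
(V, F): V after F ✓
(V, Q): V after Q ✓
(W, F): W after F ✓
(W, G): W after G ✓
(W, K): W after K ✓
(W, Q): W after Q ✓
(W, U): W after U ✓
... plus 1 further pairs not listed.
Count: 25.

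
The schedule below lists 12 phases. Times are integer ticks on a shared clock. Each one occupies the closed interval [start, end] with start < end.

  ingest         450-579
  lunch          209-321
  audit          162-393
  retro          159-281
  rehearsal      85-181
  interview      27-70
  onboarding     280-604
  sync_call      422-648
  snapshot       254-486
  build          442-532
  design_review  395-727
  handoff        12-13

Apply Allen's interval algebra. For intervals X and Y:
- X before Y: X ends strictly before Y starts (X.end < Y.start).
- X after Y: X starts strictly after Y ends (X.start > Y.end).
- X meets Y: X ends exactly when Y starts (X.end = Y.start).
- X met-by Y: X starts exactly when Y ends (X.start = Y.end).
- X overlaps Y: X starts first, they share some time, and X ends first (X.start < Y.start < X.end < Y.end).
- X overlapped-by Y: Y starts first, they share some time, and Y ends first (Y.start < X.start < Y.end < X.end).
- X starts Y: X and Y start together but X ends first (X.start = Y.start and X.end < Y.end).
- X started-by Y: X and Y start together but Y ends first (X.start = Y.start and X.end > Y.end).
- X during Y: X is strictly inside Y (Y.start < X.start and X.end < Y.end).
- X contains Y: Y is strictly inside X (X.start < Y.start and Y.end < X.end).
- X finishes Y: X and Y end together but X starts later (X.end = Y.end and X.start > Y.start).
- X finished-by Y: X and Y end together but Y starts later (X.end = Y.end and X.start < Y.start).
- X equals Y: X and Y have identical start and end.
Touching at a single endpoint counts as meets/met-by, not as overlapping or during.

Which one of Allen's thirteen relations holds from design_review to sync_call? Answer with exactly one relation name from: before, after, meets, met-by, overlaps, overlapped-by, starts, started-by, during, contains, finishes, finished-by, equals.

design_review = [395, 727]; sync_call = [422, 648].
Compare endpoints: design_review.start < sync_call.start, design_review.start < sync_call.end, design_review.end > sync_call.start, design_review.end > sync_call.end.
That pattern is 'contains'.

contains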